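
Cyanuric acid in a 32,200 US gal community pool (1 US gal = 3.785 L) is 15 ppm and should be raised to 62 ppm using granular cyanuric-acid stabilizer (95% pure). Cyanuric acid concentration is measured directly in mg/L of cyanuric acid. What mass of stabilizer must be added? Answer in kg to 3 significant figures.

Volume: 32,200 US gal × 3.785 L/gal = 121,877 L.
CYA to add: (62 − 15) = 47 mg/L × 121,877 L = 5728 g cyanuric acid.
At 95% purity: 5728 / 0.95 = 6030 g product.

6.03 kg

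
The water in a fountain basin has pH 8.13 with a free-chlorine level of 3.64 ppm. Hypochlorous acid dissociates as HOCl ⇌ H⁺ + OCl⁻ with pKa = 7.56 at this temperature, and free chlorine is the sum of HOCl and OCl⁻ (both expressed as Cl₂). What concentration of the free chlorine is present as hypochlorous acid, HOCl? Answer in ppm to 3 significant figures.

[OCl⁻]/[HOCl] = 10^(pH − pKa) = 10^(8.13 − 7.56) = 10^0.57 = 3.715.
Fraction as HOCl = 1 / (1 + 3.715) = 0.2121.
HOCl = 0.2121 × 3.64 ppm = 0.7719 ppm.

0.772 ppm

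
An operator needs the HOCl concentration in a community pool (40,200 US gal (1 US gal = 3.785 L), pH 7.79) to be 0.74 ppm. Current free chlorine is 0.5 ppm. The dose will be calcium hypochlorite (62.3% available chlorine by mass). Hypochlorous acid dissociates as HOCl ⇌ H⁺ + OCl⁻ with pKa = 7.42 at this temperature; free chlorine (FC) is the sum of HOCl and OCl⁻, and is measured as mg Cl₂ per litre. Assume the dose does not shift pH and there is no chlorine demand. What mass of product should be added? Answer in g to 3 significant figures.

482 g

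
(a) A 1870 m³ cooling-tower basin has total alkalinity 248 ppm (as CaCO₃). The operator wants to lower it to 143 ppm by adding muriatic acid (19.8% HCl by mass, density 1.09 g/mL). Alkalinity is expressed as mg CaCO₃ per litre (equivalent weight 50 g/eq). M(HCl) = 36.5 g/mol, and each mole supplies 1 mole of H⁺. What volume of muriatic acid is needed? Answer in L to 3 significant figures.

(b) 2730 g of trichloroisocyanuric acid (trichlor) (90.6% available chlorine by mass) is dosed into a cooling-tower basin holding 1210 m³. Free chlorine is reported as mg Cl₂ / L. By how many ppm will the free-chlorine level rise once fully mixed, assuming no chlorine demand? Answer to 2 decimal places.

(a) Volume: 1870 m³ = 1,870,000 L.
(a) Alkalinity to neutralize: (248 − 143) = 105 mg/L as CaCO₃ × 1,870,000 L = 196,400 g as CaCO₃.
(a) Equivalents of H⁺ required: 196,400 ÷ 50 g/eq = 3927 eq = 3927 mol HCl.
(a) Mass of HCl: 3927 × 36.5 = 143,300 g.
(a) Mass of 19.8% solution: 143,300 / 0.198 = 723,900 g.
(a) Volume: 723,900 g ÷ 1.09 g/mL = 664,100 mL.

(b) Volume: 1210 m³ = 1,210,000 L.
(b) Available chlorine delivered: 2730 g × 0.906 = 2473 g as Cl₂.
(b) Concentration rise: 2473 g / 1,210,000 L = 2.044 mg/L = 2.04 ppm.

(a) 664 L; (b) 2.04 ppm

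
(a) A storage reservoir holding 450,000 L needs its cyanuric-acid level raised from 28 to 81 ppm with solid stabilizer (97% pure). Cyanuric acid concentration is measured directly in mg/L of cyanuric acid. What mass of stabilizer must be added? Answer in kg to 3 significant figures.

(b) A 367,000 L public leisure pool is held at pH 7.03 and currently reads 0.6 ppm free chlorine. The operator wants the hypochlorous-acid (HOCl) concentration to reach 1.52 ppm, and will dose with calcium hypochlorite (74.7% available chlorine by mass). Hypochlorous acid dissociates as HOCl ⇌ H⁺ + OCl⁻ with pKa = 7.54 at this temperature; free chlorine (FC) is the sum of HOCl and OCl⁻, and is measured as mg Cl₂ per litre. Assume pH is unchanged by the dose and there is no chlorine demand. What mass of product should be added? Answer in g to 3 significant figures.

(a) CYA to add: (81 − 28) = 53 mg/L × 450,000 L = 23,850 g cyanuric acid.
(a) At 97% purity: 23,850 / 0.97 = 24,590 g product.

(b) [OCl⁻]/[HOCl] = 10^(pH − pKa) = 10^(7.03 − 7.54) = 0.309; fraction as HOCl = 1/(1 + 0.309) = 0.7639.
(b) Free chlorine required for 1.52 ppm HOCl: 1.52 / 0.7639 = 1.99 ppm.
(b) FC to add: 1.99 − 0.6 = 1.39 mg/L as Cl₂.
(b) Cl₂ equivalent: 1.39 mg/L × 367,000 L = 510 g.
(b) Product at 74.7% available Cl: 510 / 0.747 = 682.8 g.

(a) 24.6 kg; (b) 683 g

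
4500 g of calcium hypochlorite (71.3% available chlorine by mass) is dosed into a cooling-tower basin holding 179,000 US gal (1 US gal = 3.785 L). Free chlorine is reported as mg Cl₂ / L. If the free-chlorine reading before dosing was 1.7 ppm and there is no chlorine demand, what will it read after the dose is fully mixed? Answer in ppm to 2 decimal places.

6.44 ppm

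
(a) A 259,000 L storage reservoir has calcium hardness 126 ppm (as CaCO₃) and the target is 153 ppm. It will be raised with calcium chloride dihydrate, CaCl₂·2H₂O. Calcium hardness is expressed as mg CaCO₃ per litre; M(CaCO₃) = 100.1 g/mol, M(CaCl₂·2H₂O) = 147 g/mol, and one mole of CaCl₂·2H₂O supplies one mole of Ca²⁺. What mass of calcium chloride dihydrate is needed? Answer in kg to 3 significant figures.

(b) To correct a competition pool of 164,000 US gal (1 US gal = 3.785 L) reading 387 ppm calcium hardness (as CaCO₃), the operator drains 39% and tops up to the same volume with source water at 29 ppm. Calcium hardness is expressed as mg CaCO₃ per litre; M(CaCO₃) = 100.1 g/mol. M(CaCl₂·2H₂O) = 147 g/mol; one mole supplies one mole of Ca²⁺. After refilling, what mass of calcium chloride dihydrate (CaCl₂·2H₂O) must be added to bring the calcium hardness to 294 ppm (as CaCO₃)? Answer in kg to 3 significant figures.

(a) Hardness to add: (153 − 126) = 27 mg/L as CaCO₃ × 259,000 L = 6993 g as CaCO₃.
(a) Moles of Ca²⁺ (1 mol Ca²⁺ ≡ 1 mol CaCO₃): 6993 / 100.1 g/mol = 69.86 mol.
(a) Mass of CaCl₂·2H₂O: 69.86 × 147 = 10,270 g.

(b) Volume: 164,000 US gal × 3.785 L/gal = 620,740 L.
(b) After draining 39% and refilling: 387 × 0.61 + 29 × 0.39 = 247.38 ppm.
(b) Deficit to target: 294 − 247.38 = 46.62 mg/L.
(b) As CaCO₃: 46.62 mg/L × 620,740 L = 28,940 g; ÷ 100.1 = 289.1 mol Ca²⁺.
(b) Mass: 289.1 × 147 = 42,500 g.

(a) 10.3 kg; (b) 42.5 kg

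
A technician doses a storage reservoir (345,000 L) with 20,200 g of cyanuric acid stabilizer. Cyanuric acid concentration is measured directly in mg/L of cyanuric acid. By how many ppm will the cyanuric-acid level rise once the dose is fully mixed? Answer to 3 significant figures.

Rise: 20,200 g / 345,000 L × 1000 = 58.55 mg/L.

58.6 ppm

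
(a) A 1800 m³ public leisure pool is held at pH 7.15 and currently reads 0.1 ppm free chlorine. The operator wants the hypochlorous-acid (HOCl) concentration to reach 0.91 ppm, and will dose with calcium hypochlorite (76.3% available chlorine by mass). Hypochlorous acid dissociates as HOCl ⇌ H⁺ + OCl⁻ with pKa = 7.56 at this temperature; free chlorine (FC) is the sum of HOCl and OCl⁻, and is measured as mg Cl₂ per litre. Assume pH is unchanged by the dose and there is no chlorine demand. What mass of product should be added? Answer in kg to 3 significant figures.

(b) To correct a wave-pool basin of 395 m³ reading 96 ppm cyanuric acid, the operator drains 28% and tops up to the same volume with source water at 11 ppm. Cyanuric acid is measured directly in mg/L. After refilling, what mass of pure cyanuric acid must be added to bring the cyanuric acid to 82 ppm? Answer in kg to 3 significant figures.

(a) Volume: 1800 m³ = 1,800,000 L.
(a) [OCl⁻]/[HOCl] = 10^(pH − pKa) = 10^(7.15 − 7.56) = 0.389; fraction as HOCl = 1/(1 + 0.389) = 0.7199.
(a) Free chlorine required for 0.91 ppm HOCl: 0.91 / 0.7199 = 1.264 ppm.
(a) FC to add: 1.264 − 0.1 = 1.164 mg/L as Cl₂.
(a) Cl₂ equivalent: 1.164 mg/L × 1,800,000 L = 2095 g.
(a) Product at 76.3% available Cl: 2095 / 0.763 = 2746 g.

(b) Volume: 395 m³ = 395,000 L.
(b) After draining 28% and refilling: 96 × 0.72 + 11 × 0.28 = 72.2 ppm.
(b) Deficit to target: 82 − 72.2 = 9.8 mg/L.
(b) Mass: 9.8 mg/L × 395,000 L = 3871 g cyanuric acid.

(a) 2.75 kg; (b) 3.87 kg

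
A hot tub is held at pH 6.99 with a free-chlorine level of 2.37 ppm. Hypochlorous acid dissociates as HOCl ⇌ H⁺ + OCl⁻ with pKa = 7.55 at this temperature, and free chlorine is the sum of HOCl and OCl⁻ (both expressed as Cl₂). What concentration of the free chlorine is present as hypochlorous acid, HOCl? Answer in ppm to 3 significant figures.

[OCl⁻]/[HOCl] = 10^(pH − pKa) = 10^(6.99 − 7.55) = 10^-0.56 = 0.2754.
Fraction as HOCl = 1 / (1 + 0.2754) = 0.7841.
HOCl = 0.7841 × 2.37 ppm = 1.858 ppm.

1.86 ppm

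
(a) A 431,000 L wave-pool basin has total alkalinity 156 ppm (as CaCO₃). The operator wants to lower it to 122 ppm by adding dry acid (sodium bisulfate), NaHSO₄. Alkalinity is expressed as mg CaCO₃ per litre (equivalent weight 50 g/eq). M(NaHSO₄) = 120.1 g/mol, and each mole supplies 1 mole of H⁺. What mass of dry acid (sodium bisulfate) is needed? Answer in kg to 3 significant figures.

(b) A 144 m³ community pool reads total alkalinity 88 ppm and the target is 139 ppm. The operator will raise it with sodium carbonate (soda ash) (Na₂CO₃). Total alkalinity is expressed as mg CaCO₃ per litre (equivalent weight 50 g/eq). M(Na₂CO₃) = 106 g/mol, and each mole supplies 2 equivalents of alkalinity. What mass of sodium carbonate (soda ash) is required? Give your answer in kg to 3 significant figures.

(a) 35.2 kg; (b) 7.78 kg

(a) Alkalinity to neutralize: (156 − 122) = 34 mg/L as CaCO₃ × 431,000 L = 14,650 g as CaCO₃.
(a) Equivalents of H⁺ required: 14,650 ÷ 50 g/eq = 293.1 eq = 293.1 mol NaHSO₄.
(a) Mass of NaHSO₄: 293.1 × 120.1 = 35,200 g.

(b) Volume: 144 m³ = 144,000 L.
(b) Alkalinity to add: (139 − 88) = 51 mg/L as CaCO₃ × 144,000 L = 7344 g as CaCO₃.
(b) Equivalents: 7344 g ÷ 50 g/eq = 146.9 eq.
(b) Each mole of Na₂CO₃ supplies 2 eq, so 146.9 / 2 = 73.44 mol.
(b) Mass: 73.44 mol × 106 g/mol = 7785 g.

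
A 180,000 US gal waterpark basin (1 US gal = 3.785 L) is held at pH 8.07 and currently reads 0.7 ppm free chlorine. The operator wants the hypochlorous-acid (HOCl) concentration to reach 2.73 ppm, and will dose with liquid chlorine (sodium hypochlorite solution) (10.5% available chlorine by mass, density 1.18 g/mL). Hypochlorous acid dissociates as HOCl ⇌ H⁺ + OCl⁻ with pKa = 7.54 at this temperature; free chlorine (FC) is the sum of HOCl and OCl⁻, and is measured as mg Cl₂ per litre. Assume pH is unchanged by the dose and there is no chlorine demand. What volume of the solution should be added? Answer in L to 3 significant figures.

62.0 L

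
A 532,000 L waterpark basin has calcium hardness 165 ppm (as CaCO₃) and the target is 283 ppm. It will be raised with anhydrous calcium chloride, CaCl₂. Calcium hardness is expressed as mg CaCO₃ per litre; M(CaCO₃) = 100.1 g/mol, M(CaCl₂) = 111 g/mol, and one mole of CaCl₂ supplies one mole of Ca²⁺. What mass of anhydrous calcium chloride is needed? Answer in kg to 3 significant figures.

69.6 kg

Hardness to add: (283 − 165) = 118 mg/L as CaCO₃ × 532,000 L = 62,780 g as CaCO₃.
Moles of Ca²⁺ (1 mol Ca²⁺ ≡ 1 mol CaCO₃): 62,780 / 100.1 g/mol = 627.1 mol.
Mass of CaCl₂: 627.1 × 111 = 69,610 g.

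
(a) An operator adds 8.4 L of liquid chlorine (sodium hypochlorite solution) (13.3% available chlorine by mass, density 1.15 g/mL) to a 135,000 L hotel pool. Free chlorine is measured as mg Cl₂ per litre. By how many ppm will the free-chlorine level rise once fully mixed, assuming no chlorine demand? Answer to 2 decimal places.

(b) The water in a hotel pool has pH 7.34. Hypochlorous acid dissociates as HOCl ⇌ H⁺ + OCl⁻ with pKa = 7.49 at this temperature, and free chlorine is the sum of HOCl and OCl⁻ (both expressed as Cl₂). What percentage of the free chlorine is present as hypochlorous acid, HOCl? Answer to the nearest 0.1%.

(a) Mass of solution: 8.4 L × 1000 mL/L × 1.15 g/mL = 9660 g.
(a) Available chlorine delivered: 9660 g × 0.133 = 1285 g as Cl₂.
(a) Concentration rise: 1285 g / 135,000 L = 9.517 mg/L = 9.52 ppm.

(b) [OCl⁻]/[HOCl] = 10^(pH − pKa) = 10^(7.34 − 7.49) = 10^-0.15 = 0.7079.
(b) Fraction as HOCl = 1 / (1 + 0.7079) = 0.5855.

(a) 9.52 ppm; (b) 58.5%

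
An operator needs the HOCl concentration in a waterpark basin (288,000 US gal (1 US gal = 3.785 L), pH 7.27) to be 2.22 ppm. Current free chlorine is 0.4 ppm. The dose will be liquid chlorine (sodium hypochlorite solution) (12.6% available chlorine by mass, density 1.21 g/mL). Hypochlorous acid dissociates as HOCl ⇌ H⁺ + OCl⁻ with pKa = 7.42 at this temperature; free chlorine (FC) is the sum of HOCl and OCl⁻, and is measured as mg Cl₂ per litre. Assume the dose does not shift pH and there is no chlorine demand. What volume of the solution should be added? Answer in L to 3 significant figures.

24.3 L

Volume: 288,000 US gal × 3.785 L/gal = 1,090,080 L.
[OCl⁻]/[HOCl] = 10^(pH − pKa) = 10^(7.27 − 7.42) = 0.7079; fraction as HOCl = 1/(1 + 0.7079) = 0.5855.
Free chlorine required for 2.22 ppm HOCl: 2.22 / 0.5855 = 3.792 ppm.
FC to add: 3.792 − 0.4 = 3.392 mg/L as Cl₂.
Cl₂ equivalent: 3.392 mg/L × 1,090,080 L = 3697 g.
Product at 12.6% available Cl: 3697 / 0.126 = 29,340 g.
Volume: 29,340 g ÷ 1.21 g/mL = 24,250 mL.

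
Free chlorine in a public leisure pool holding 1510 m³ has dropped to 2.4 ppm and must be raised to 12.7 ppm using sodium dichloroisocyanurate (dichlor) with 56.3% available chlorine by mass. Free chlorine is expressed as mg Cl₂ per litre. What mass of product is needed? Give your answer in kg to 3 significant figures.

27.6 kg

Volume: 1510 m³ = 1,510,000 L.
Chlorine deficit: 12.7 − 2.4 = 10.3 ppm = 10.3 mg/L as Cl₂.
Cl₂ equivalent needed: 10.3 mg/L × 1,510,000 L = 15,550,000 mg = 15,550 g.
Product at 56.3% available chlorine: 15,550 / 0.563 = 27,630 g.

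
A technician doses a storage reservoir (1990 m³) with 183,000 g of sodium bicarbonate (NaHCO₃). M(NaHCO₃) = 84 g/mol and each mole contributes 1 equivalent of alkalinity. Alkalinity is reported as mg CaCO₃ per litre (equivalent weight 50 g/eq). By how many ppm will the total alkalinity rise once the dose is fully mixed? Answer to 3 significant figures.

Volume: 1990 m³ = 1,990,000 L.
Moles of NaHCO₃: 183,000 g ÷ 84 g/mol = 2179 mol → 2179 eq of alkalinity.
As CaCO₃: 2179 eq × 50 g/eq = 108,900 g.
Rise: 108,900 g / 1,990,000 L × 1000 = 54.74 mg/L.

54.7 ppm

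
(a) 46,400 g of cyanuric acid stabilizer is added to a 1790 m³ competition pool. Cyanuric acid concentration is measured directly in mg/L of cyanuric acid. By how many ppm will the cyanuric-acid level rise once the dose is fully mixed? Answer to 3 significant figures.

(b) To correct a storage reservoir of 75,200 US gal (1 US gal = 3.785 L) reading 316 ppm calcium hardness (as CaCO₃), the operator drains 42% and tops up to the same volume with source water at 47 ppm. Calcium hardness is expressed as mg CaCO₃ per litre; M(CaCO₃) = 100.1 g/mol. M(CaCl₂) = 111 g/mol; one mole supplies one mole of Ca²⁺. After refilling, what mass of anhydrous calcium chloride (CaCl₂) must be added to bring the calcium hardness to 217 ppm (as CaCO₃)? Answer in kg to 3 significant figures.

(a) 25.9 ppm; (b) 4.41 kg

(a) Volume: 1790 m³ = 1,790,000 L.
(a) Rise: 46,400 g / 1,790,000 L × 1000 = 25.92 mg/L.

(b) Volume: 75,200 US gal × 3.785 L/gal = 284,632 L.
(b) After draining 42% and refilling: 316 × 0.58 + 47 × 0.42 = 203.02 ppm.
(b) Deficit to target: 217 − 203.02 = 13.98 mg/L.
(b) As CaCO₃: 13.98 mg/L × 284,632 L = 3979 g; ÷ 100.1 = 39.75 mol Ca²⁺.
(b) Mass: 39.75 × 111 = 4412 g.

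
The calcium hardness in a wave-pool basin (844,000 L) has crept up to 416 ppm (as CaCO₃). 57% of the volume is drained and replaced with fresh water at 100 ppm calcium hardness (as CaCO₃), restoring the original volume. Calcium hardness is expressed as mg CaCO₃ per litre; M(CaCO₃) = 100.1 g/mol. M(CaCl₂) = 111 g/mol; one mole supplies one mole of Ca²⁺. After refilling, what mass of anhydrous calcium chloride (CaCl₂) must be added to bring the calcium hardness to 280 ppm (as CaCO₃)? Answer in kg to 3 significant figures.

41.3 kg

After draining 57% and refilling: 416 × 0.43 + 100 × 0.57 = 235.88 ppm.
Deficit to target: 280 − 235.88 = 44.12 mg/L.
As CaCO₃: 44.12 mg/L × 844,000 L = 37,240 g; ÷ 100.1 = 372 mol Ca²⁺.
Mass: 372 × 111 = 41,290 g.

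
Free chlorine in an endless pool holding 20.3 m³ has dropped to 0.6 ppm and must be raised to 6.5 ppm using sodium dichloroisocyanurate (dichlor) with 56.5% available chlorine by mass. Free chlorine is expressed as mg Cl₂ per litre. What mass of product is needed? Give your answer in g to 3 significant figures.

212 g

Volume: 20.3 m³ = 20,300 L.
Chlorine deficit: 6.5 − 0.6 = 5.9 ppm = 5.9 mg/L as Cl₂.
Cl₂ equivalent needed: 5.9 mg/L × 20,300 L = 119,800 mg = 119.8 g.
Product at 56.5% available chlorine: 119.8 / 0.565 = 212 g.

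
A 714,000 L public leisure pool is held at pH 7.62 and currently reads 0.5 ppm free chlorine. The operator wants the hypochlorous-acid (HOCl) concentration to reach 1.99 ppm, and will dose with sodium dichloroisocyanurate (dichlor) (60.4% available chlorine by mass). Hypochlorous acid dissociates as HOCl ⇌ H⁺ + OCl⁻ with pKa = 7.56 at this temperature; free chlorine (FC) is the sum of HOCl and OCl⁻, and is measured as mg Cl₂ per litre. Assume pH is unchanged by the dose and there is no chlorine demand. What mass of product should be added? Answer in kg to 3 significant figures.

[OCl⁻]/[HOCl] = 10^(pH − pKa) = 10^(7.62 − 7.56) = 1.148; fraction as HOCl = 1/(1 + 1.148) = 0.4655.
Free chlorine required for 1.99 ppm HOCl: 1.99 / 0.4655 = 4.275 ppm.
FC to add: 4.275 − 0.5 = 3.775 mg/L as Cl₂.
Cl₂ equivalent: 3.775 mg/L × 714,000 L = 2695 g.
Product at 60.4% available Cl: 2695 / 0.604 = 4462 g.

4.46 kg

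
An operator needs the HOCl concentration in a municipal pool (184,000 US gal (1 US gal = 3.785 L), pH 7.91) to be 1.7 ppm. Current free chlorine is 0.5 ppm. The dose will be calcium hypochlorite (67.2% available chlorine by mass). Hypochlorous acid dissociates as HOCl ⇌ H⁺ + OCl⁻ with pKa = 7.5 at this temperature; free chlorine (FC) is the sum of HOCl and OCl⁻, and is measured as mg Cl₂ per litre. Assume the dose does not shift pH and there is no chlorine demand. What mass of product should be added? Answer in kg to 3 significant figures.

5.77 kg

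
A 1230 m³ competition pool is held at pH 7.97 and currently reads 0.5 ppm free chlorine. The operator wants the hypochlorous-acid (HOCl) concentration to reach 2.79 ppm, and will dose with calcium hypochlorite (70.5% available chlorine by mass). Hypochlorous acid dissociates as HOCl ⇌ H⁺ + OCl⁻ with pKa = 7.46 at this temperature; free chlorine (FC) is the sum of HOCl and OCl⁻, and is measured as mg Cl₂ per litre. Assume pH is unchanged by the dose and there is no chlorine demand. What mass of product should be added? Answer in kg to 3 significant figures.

19.7 kg

Volume: 1230 m³ = 1,230,000 L.
[OCl⁻]/[HOCl] = 10^(pH − pKa) = 10^(7.97 − 7.46) = 3.236; fraction as HOCl = 1/(1 + 3.236) = 0.2361.
Free chlorine required for 2.79 ppm HOCl: 2.79 / 0.2361 = 11.82 ppm.
FC to add: 11.82 − 0.5 = 11.32 mg/L as Cl₂.
Cl₂ equivalent: 11.32 mg/L × 1,230,000 L = 13,920 g.
Product at 70.5% available Cl: 13,920 / 0.705 = 19,750 g.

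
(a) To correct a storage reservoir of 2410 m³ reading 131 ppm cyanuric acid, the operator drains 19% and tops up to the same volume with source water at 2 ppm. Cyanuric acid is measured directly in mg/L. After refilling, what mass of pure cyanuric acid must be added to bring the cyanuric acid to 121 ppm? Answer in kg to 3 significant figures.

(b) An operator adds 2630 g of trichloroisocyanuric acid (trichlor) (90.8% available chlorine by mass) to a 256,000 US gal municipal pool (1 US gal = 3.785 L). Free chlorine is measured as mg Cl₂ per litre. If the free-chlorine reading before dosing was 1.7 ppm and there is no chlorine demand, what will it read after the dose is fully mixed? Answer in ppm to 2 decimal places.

(a) 35.0 kg; (b) 4.16 ppm

(a) Volume: 2410 m³ = 2,410,000 L.
(a) After draining 19% and refilling: 131 × 0.81 + 2 × 0.19 = 106.49 ppm.
(a) Deficit to target: 121 − 106.49 = 14.51 mg/L.
(a) Mass: 14.51 mg/L × 2,410,000 L = 34,970 g cyanuric acid.

(b) Volume: 256,000 US gal × 3.785 L/gal = 968,960 L.
(b) Available chlorine delivered: 2630 g × 0.908 = 2388 g as Cl₂.
(b) Concentration rise: 2388 g / 968,960 L = 2.465 mg/L = 2.46 ppm.
(b) Final FC: 1.7 + 2.46 = 4.16 ppm.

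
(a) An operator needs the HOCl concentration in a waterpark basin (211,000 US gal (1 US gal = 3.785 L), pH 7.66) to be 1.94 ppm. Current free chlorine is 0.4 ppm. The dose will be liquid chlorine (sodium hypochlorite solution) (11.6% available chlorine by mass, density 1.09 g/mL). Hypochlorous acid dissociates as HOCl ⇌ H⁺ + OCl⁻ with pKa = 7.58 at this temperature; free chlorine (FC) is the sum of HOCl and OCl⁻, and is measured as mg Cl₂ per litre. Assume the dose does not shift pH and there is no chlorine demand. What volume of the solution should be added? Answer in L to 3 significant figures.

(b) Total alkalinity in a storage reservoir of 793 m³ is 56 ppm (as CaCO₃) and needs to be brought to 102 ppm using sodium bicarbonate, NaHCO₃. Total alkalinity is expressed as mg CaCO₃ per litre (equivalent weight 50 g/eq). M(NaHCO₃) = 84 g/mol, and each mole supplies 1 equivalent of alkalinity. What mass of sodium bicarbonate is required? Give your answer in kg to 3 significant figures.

(a) 24.5 L; (b) 61.3 kg

(a) Volume: 211,000 US gal × 3.785 L/gal = 798,635 L.
(a) [OCl⁻]/[HOCl] = 10^(pH − pKa) = 10^(7.66 − 7.58) = 1.202; fraction as HOCl = 1/(1 + 1.202) = 0.4541.
(a) Free chlorine required for 1.94 ppm HOCl: 1.94 / 0.4541 = 4.272 ppm.
(a) FC to add: 4.272 − 0.4 = 3.872 mg/L as Cl₂.
(a) Cl₂ equivalent: 3.872 mg/L × 798,635 L = 3093 g.
(a) Product at 11.6% available Cl: 3093 / 0.116 = 26,660 g.
(a) Volume: 26,660 g ÷ 1.09 g/mL = 24,460 mL.

(b) Volume: 793 m³ = 793,000 L.
(b) Alkalinity to add: (102 − 56) = 46 mg/L as CaCO₃ × 793,000 L = 36,480 g as CaCO₃.
(b) Equivalents: 36,480 g ÷ 50 g/eq = 729.6 eq.
(b) NaHCO₃ supplies 1 eq per mole → 729.6 mol.
(b) Mass: 729.6 mol × 84 g/mol = 61,280 g.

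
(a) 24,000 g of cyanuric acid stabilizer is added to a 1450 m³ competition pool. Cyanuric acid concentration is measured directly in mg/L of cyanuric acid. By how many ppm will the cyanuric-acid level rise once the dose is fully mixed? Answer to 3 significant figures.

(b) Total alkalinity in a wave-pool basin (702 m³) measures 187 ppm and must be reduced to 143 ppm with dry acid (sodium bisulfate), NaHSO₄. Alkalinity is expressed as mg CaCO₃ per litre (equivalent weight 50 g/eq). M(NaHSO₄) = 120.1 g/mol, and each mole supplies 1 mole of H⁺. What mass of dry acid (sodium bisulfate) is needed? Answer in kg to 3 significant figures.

(a) 16.6 ppm; (b) 74.2 kg

(a) Volume: 1450 m³ = 1,450,000 L.
(a) Rise: 24,000 g / 1,450,000 L × 1000 = 16.55 mg/L.

(b) Volume: 702 m³ = 702,000 L.
(b) Alkalinity to neutralize: (187 − 143) = 44 mg/L as CaCO₃ × 702,000 L = 30,890 g as CaCO₃.
(b) Equivalents of H⁺ required: 30,890 ÷ 50 g/eq = 617.8 eq = 617.8 mol NaHSO₄.
(b) Mass of NaHSO₄: 617.8 × 120.1 = 74,190 g.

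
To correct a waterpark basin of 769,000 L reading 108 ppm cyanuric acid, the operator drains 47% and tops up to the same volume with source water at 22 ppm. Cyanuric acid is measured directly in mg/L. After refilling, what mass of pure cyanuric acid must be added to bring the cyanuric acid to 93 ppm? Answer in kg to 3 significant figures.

19.5 kg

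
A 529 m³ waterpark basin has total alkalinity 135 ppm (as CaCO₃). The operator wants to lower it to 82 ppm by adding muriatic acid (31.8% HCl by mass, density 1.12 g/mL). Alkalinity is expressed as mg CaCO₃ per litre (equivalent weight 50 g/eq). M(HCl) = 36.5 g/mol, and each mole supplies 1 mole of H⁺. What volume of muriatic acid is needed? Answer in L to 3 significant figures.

Volume: 529 m³ = 529,000 L.
Alkalinity to neutralize: (135 − 82) = 53 mg/L as CaCO₃ × 529,000 L = 28,040 g as CaCO₃.
Equivalents of H⁺ required: 28,040 ÷ 50 g/eq = 560.7 eq = 560.7 mol HCl.
Mass of HCl: 560.7 × 36.5 = 20,470 g.
Mass of 31.8% solution: 20,470 / 0.318 = 64,360 g.
Volume: 64,360 g ÷ 1.12 g/mL = 57,470 mL.

57.5 L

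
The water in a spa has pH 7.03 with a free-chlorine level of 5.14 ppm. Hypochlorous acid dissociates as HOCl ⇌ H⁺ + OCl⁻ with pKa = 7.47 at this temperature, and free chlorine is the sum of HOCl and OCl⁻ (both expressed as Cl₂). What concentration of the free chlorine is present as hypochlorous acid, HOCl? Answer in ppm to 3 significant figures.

3.77 ppm

[OCl⁻]/[HOCl] = 10^(pH − pKa) = 10^(7.03 − 7.47) = 10^-0.44 = 0.3631.
Fraction as HOCl = 1 / (1 + 0.3631) = 0.7336.
HOCl = 0.7336 × 5.14 ppm = 3.771 ppm.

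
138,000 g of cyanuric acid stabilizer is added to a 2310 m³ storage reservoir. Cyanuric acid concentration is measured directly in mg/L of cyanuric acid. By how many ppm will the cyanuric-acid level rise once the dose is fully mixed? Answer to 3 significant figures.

Volume: 2310 m³ = 2,310,000 L.
Rise: 138,000 g / 2,310,000 L × 1000 = 59.74 mg/L.

59.7 ppm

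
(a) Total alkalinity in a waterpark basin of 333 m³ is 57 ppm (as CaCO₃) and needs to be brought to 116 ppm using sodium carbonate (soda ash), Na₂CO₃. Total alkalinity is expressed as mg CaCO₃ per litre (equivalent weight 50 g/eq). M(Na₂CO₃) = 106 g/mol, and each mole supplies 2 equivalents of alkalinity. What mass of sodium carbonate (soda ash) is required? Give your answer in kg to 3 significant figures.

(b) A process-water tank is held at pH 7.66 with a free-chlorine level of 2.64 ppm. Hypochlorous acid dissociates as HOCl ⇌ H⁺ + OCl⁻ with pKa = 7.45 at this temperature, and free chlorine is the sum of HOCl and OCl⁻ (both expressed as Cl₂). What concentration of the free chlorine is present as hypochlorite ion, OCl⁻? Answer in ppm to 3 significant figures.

(a) Volume: 333 m³ = 333,000 L.
(a) Alkalinity to add: (116 − 57) = 59 mg/L as CaCO₃ × 333,000 L = 19,650 g as CaCO₃.
(a) Equivalents: 19,650 g ÷ 50 g/eq = 392.9 eq.
(a) Each mole of Na₂CO₃ supplies 2 eq, so 392.9 / 2 = 196.5 mol.
(a) Mass: 196.5 mol × 106 g/mol = 20,830 g.

(b) [OCl⁻]/[HOCl] = 10^(pH − pKa) = 10^(7.66 − 7.45) = 10^0.21 = 1.622.
(b) Fraction as HOCl = 1 / (1 + 1.622) = 0.3814.
(b) OCl⁻ = (1 − 0.3814) × 2.64 ppm = 1.633 ppm.

(a) 20.8 kg; (b) 1.63 ppm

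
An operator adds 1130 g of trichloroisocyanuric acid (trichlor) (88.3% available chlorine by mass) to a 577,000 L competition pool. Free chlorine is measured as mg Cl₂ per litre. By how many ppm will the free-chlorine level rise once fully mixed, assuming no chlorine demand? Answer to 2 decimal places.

Available chlorine delivered: 1130 g × 0.883 = 997.8 g as Cl₂.
Concentration rise: 997.8 g / 577,000 L = 1.729 mg/L = 1.73 ppm.

1.73 ppm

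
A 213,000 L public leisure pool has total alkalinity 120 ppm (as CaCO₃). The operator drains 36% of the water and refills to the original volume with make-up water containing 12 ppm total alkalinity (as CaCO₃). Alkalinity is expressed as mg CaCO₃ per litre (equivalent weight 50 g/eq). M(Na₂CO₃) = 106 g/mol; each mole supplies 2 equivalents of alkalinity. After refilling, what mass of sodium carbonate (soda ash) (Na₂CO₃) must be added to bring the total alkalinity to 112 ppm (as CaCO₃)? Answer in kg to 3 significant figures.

After draining 36% and refilling: 120 × 0.64 + 12 × 0.36 = 81.12 ppm.
Deficit to target: 112 − 81.12 = 30.88 mg/L.
As CaCO₃: 30.88 mg/L × 213,000 L = 6577 g; ÷ 50 g/eq ÷ 2 = 65.77 mol Na₂CO₃.
Mass: 65.77 × 106 = 6972 g.

6.97 kg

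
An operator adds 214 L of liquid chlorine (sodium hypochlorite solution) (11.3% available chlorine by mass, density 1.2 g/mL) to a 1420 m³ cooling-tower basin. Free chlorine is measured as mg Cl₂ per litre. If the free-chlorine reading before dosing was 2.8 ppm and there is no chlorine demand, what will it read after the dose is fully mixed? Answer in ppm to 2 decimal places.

23.24 ppm

Volume: 1420 m³ = 1,420,000 L.
Mass of solution: 214 L × 1000 mL/L × 1.2 g/mL = 256,800 g.
Available chlorine delivered: 256,800 g × 0.113 = 29,020 g as Cl₂.
Concentration rise: 29,020 g / 1,420,000 L = 20.44 mg/L = 20.44 ppm.
Final FC: 2.8 + 20.44 = 23.24 ppm.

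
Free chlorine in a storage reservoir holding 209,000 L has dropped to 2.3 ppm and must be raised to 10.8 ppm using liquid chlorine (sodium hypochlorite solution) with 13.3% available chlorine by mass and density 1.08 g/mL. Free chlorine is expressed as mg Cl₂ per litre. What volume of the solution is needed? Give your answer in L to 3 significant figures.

Chlorine deficit: 10.8 − 2.3 = 8.5 ppm = 8.5 mg/L as Cl₂.
Cl₂ equivalent needed: 8.5 mg/L × 209,000 L = 1,776,000 mg = 1776 g.
Product at 13.3% available chlorine: 1776 / 0.133 = 13,360 g.
Volume at density 1.08 g/mL: 13,360 g ÷ 1.08 g/mL = 12,370 mL.

12.4 L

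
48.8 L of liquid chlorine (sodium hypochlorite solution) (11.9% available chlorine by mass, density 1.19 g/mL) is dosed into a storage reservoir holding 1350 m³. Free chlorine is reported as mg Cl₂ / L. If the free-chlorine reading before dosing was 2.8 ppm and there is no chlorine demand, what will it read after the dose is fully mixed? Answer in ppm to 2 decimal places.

7.92 ppm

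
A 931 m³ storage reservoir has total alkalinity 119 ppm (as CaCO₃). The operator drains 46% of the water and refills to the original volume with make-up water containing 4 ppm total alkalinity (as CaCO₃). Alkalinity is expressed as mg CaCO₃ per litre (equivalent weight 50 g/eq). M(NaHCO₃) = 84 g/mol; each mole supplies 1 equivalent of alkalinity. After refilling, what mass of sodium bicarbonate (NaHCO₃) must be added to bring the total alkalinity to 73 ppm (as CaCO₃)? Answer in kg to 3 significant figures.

10.8 kg

Volume: 931 m³ = 931,000 L.
After draining 46% and refilling: 119 × 0.54 + 4 × 0.46 = 66.1 ppm.
Deficit to target: 73 − 66.1 = 6.9 mg/L.
As CaCO₃: 6.9 mg/L × 931,000 L = 6424 g; ÷ 50 g/eq ÷ 1 = 128.5 mol NaHCO₃.
Mass: 128.5 × 84 = 10,790 g.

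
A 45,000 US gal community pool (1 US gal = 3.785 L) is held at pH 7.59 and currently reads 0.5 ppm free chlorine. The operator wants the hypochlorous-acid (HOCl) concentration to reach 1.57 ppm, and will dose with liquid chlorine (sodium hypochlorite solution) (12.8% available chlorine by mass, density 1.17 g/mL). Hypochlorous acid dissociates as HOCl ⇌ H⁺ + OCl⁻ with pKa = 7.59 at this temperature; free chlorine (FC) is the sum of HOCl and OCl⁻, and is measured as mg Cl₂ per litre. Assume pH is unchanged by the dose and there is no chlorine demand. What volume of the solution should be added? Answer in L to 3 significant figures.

Volume: 45,000 US gal × 3.785 L/gal = 170,325 L.
[OCl⁻]/[HOCl] = 10^(pH − pKa) = 10^(7.59 − 7.59) = 1; fraction as HOCl = 1/(1 + 1) = 0.5.
Free chlorine required for 1.57 ppm HOCl: 1.57 / 0.5 = 3.14 ppm.
FC to add: 3.14 − 0.5 = 2.64 mg/L as Cl₂.
Cl₂ equivalent: 2.64 mg/L × 170,325 L = 449.7 g.
Product at 12.8% available Cl: 449.7 / 0.128 = 3513 g.
Volume: 3513 g ÷ 1.17 g/mL = 3003 mL.

3.00 L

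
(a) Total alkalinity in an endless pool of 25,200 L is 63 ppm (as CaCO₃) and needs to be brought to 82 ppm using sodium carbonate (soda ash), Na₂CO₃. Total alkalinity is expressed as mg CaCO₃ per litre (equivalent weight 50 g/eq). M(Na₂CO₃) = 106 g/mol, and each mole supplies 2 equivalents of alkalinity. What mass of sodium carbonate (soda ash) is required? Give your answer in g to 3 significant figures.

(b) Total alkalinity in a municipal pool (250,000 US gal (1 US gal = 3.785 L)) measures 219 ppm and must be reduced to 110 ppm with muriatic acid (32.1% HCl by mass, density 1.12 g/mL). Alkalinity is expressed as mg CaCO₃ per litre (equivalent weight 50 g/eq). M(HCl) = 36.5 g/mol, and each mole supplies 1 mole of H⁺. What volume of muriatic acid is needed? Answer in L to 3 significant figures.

(a) 508 g; (b) 209 L

(a) Alkalinity to add: (82 − 63) = 19 mg/L as CaCO₃ × 25,200 L = 478.8 g as CaCO₃.
(a) Equivalents: 478.8 g ÷ 50 g/eq = 9.576 eq.
(a) Each mole of Na₂CO₃ supplies 2 eq, so 9.576 / 2 = 4.788 mol.
(a) Mass: 4.788 mol × 106 g/mol = 507.5 g.

(b) Volume: 250,000 US gal × 3.785 L/gal = 946,250 L.
(b) Alkalinity to neutralize: (219 − 110) = 109 mg/L as CaCO₃ × 946,250 L = 103,100 g as CaCO₃.
(b) Equivalents of H⁺ required: 103,100 ÷ 50 g/eq = 2063 eq = 2063 mol HCl.
(b) Mass of HCl: 2063 × 36.5 = 75,290 g.
(b) Mass of 32.1% solution: 75,290 / 0.321 = 234,600 g.
(b) Volume: 234,600 g ÷ 1.12 g/mL = 209,400 mL.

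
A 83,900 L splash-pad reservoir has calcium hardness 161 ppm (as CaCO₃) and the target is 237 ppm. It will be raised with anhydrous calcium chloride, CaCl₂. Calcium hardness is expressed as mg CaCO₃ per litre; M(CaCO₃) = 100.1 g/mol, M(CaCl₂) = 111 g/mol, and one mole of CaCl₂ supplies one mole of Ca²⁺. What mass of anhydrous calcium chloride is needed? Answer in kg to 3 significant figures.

Hardness to add: (237 − 161) = 76 mg/L as CaCO₃ × 83,900 L = 6376 g as CaCO₃.
Moles of Ca²⁺ (1 mol Ca²⁺ ≡ 1 mol CaCO₃): 6376 / 100.1 g/mol = 63.7 mol.
Mass of CaCl₂: 63.7 × 111 = 7071 g.

7.07 kg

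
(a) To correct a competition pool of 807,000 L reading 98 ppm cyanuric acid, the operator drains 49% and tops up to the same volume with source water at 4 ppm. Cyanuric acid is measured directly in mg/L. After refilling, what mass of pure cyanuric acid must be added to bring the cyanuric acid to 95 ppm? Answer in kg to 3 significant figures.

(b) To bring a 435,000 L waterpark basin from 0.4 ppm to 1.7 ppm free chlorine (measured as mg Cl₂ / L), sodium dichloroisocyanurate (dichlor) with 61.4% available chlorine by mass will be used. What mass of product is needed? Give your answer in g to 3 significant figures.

(a) After draining 49% and refilling: 98 × 0.51 + 4 × 0.49 = 51.94 ppm.
(a) Deficit to target: 95 − 51.94 = 43.06 mg/L.
(a) Mass: 43.06 mg/L × 807,000 L = 34,750 g cyanuric acid.

(b) Chlorine deficit: 1.7 − 0.4 = 1.3 ppm = 1.3 mg/L as Cl₂.
(b) Cl₂ equivalent needed: 1.3 mg/L × 435,000 L = 565,500 mg = 565.5 g.
(b) Product at 61.4% available chlorine: 565.5 / 0.614 = 921 g.

(a) 34.7 kg; (b) 921 g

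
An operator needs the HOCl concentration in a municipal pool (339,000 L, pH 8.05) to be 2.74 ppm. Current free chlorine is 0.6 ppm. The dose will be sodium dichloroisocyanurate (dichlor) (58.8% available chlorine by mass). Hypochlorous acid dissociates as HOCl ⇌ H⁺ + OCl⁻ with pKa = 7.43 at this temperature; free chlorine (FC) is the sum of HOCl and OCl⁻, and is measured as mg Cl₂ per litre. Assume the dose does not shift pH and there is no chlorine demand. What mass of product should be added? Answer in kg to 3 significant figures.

[OCl⁻]/[HOCl] = 10^(pH − pKa) = 10^(8.05 − 7.43) = 4.169; fraction as HOCl = 1/(1 + 4.169) = 0.1935.
Free chlorine required for 2.74 ppm HOCl: 2.74 / 0.1935 = 14.16 ppm.
FC to add: 14.16 − 0.6 = 13.56 mg/L as Cl₂.
Cl₂ equivalent: 13.56 mg/L × 339,000 L = 4598 g.
Product at 58.8% available Cl: 4598 / 0.588 = 7819 g.

7.82 kg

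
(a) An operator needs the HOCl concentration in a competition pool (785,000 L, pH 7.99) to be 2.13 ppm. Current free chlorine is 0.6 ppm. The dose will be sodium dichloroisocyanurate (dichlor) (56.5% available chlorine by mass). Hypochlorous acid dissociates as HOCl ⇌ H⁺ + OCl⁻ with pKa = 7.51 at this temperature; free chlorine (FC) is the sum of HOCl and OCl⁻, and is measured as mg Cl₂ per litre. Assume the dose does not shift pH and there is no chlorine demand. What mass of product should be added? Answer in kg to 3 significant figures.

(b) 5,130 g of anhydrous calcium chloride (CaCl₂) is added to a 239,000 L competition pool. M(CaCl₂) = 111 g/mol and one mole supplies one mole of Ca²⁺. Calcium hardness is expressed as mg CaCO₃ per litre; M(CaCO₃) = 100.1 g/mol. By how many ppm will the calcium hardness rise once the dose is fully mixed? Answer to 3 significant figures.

(a) [OCl⁻]/[HOCl] = 10^(pH − pKa) = 10^(7.99 − 7.51) = 3.02; fraction as HOCl = 1/(1 + 3.02) = 0.2488.
(a) Free chlorine required for 2.13 ppm HOCl: 2.13 / 0.2488 = 8.562 ppm.
(a) FC to add: 8.562 − 0.6 = 7.962 mg/L as Cl₂.
(a) Cl₂ equivalent: 7.962 mg/L × 785,000 L = 6251 g.
(a) Product at 56.5% available Cl: 6251 / 0.565 = 11,060 g.

(b) Moles of Ca²⁺: 5,130 g ÷ 111 g/mol = 46.22 mol.
(b) As CaCO₃: 46.22 mol × 100.1 g/mol = 4626 g.
(b) Rise: 4626 g / 239,000 L × 1000 = 19.36 mg/L.

(a) 11.1 kg; (b) 19.4 ppm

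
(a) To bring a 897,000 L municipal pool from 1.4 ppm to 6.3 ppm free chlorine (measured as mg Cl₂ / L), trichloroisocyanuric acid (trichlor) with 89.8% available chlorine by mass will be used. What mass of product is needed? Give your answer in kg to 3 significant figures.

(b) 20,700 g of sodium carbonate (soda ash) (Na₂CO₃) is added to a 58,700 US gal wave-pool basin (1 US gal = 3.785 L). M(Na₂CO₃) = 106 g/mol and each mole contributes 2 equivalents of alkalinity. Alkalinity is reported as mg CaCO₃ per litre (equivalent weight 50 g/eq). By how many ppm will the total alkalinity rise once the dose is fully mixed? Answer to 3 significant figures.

(a) 4.89 kg; (b) 87.9 ppm

(a) Chlorine deficit: 6.3 − 1.4 = 4.9 ppm = 4.9 mg/L as Cl₂.
(a) Cl₂ equivalent needed: 4.9 mg/L × 897,000 L = 4,395,000 mg = 4395 g.
(a) Product at 89.8% available chlorine: 4395 / 0.898 = 4895 g.

(b) Volume: 58,700 US gal × 3.785 L/gal = 222,180 L.
(b) Moles of Na₂CO₃: 20,700 g ÷ 106 g/mol = 195.3 mol → 390.6 eq of alkalinity.
(b) As CaCO₃: 390.6 eq × 50 g/eq = 19,530 g.
(b) Rise: 19,530 g / 222,180 L × 1000 = 87.89 mg/L.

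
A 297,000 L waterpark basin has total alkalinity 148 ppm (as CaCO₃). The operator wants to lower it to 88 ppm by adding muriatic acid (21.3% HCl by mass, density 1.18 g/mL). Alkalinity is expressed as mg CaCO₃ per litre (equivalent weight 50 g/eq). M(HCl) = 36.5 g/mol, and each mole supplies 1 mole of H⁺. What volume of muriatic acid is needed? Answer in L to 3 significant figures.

Alkalinity to neutralize: (148 − 88) = 60 mg/L as CaCO₃ × 297,000 L = 17,820 g as CaCO₃.
Equivalents of H⁺ required: 17,820 ÷ 50 g/eq = 356.4 eq = 356.4 mol HCl.
Mass of HCl: 356.4 × 36.5 = 13,010 g.
Mass of 21.3% solution: 13,010 / 0.213 = 61,070 g.
Volume: 61,070 g ÷ 1.18 g/mL = 51,760 mL.

51.8 L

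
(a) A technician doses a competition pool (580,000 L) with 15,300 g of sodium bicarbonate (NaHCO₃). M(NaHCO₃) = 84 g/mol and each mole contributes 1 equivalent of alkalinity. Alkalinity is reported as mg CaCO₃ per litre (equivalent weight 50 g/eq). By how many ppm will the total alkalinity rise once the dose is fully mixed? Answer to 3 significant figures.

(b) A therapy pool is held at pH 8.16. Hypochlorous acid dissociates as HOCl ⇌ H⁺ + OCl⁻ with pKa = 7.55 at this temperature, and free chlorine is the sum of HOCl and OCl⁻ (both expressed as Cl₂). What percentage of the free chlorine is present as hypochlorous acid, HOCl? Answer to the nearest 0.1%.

(a) 15.7 ppm; (b) 19.7%

(a) Moles of NaHCO₃: 15,300 g ÷ 84 g/mol = 182.1 mol → 182.1 eq of alkalinity.
(a) As CaCO₃: 182.1 eq × 50 g/eq = 9107 g.
(a) Rise: 9107 g / 580,000 L × 1000 = 15.7 mg/L.

(b) [OCl⁻]/[HOCl] = 10^(pH − pKa) = 10^(8.16 − 7.55) = 10^0.61 = 4.074.
(b) Fraction as HOCl = 1 / (1 + 4.074) = 0.1971.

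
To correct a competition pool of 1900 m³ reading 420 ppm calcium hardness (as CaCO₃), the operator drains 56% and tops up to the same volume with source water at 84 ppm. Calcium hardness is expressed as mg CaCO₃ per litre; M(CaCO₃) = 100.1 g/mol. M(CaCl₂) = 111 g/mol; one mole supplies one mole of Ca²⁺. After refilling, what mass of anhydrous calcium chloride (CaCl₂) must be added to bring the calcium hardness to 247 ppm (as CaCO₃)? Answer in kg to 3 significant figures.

Volume: 1900 m³ = 1,900,000 L.
After draining 56% and refilling: 420 × 0.44 + 84 × 0.56 = 231.84 ppm.
Deficit to target: 247 − 231.84 = 15.16 mg/L.
As CaCO₃: 15.16 mg/L × 1,900,000 L = 28,800 g; ÷ 100.1 = 287.8 mol Ca²⁺.
Mass: 287.8 × 111 = 31,940 g.

31.9 kg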